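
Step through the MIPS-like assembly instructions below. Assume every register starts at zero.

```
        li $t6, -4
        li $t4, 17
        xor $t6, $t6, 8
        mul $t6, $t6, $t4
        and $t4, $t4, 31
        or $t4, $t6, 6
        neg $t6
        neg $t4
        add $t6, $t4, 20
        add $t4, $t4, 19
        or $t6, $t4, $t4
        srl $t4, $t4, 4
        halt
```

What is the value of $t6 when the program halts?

li $t6, -4 → $t6=-4
li $t4, 17 → $t4=17
xor $t6, $t6, 8 → $t6=(-4)^8=-12
mul $t6, $t6, $t4 → $t6=(-12)*17=-204
and $t4, $t4, 31 → $t4=17&31=17
or $t4, $t6, 6 → $t4=(-204)|6=-202
neg $t6 → $t6=-(-204)=204
neg $t4 → $t4=-(-202)=202
add $t6, $t4, 20 → $t6=202+20=222
add $t4, $t4, 19 → $t4=202+19=221
or $t6, $t4, $t4 → $t6=221|221=221
srl $t4, $t4, 4 → $t4=221>>4=13
halt.

221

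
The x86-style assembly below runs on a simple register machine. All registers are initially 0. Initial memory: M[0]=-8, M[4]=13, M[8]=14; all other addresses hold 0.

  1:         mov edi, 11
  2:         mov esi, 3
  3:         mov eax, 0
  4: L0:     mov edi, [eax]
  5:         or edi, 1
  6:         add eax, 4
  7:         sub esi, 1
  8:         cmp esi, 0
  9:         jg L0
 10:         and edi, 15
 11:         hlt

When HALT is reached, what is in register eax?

after mov edi, 11: edi=11
after mov esi, 3: esi=3
after mov eax, 0: eax=0
after mov edi, [eax]: edi=M[0]=-8
after or edi, 1: edi=(-8)|1=-7
after add eax, 4: eax=0+4=4
after sub esi, 1: esi=3-1=2
cmp esi, 0  (cmp 2,0)
jg L0: taken
after mov edi, [eax]: edi=M[4]=13
after or edi, 1: edi=13|1=13
after add eax, 4: eax=4+4=8
after sub esi, 1: esi=2-1=1
cmp esi, 0  (cmp 1,0)
jg L0: taken
after mov edi, [eax]: edi=M[8]=14
after or edi, 1: edi=14|1=15
after add eax, 4: eax=8+4=12
after sub esi, 1: esi=1-1=0
cmp esi, 0  (cmp 0,0)
jg L0: not taken
after and edi, 15: edi=15&15=15
halt.

12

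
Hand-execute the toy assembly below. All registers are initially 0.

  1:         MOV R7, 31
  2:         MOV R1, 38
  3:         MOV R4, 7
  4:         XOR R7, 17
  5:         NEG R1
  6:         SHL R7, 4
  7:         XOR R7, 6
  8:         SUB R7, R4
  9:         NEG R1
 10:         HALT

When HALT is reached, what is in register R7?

R7=31
R1=38
R4=7
R7=31^17=14
R1=-(38)=-38
R7=14<<4=224
R7=224^6=230
R7=230-7=223
R1=-(-38)=38
halt.

223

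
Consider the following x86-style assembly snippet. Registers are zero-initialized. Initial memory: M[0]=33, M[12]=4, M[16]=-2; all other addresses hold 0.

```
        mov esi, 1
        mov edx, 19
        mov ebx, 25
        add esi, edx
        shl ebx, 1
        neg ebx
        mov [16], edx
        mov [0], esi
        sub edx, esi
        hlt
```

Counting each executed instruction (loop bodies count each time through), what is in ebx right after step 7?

-50

esi=1
edx=19
ebx=25
esi=1+19=20
ebx=25<<1=50
ebx=-(50)=-50
mov [16], edx → M[16]=19
After step 7: ebx = -50.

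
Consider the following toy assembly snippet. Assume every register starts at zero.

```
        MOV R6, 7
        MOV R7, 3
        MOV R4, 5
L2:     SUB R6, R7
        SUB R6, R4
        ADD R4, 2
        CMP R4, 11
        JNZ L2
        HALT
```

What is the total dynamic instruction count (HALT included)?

19

MOV R6, 7 → R6=7
MOV R7, 3 → R7=3
MOV R4, 5 → R4=5
SUB R6, R7 → R6=7-3=4
SUB R6, R4 → R6=4-5=-1
ADD R4, 2 → R4=5+2=7
CMP R4, 11  (cmp 7,11)
JNZ L2: taken
SUB R6, R7 → R6=(-1)-3=-4
SUB R6, R4 → R6=(-4)-7=-11
ADD R4, 2 → R4=7+2=9
CMP R4, 11  (cmp 9,11)
JNZ L2: taken
SUB R6, R7 → R6=(-11)-3=-14
SUB R6, R4 → R6=(-14)-9=-23
ADD R4, 2 → R4=9+2=11
CMP R4, 11  (cmp 11,11)
JNZ L2: not taken
halt.
Total executed instructions: 19.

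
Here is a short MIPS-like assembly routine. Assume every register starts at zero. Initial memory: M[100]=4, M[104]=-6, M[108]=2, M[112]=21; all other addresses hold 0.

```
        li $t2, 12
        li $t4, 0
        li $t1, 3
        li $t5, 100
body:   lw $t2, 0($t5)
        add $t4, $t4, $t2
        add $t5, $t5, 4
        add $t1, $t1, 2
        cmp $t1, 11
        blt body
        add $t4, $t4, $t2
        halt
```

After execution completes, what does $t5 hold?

$t2=12
$t4=0
$t1=3
$t5=100
$t2=M[100]=4
$t4=0+4=4
$t5=100+4=104
$t1=3+2=5
cmp $t1, 11  (cmp 5,11)
blt body: taken
$t2=M[104]=-6
$t4=4+(-6)=-2
$t5=104+4=108
$t1=5+2=7
cmp $t1, 11  (cmp 7,11)
blt body: taken
$t2=M[108]=2
$t4=(-2)+2=0
$t5=108+4=112
$t1=7+2=9
cmp $t1, 11  (cmp 9,11)
blt body: taken
$t2=M[112]=21
$t4=0+21=21
$t5=112+4=116
$t1=9+2=11
cmp $t1, 11  (cmp 11,11)
blt body: not taken
$t4=21+21=42
halt.

116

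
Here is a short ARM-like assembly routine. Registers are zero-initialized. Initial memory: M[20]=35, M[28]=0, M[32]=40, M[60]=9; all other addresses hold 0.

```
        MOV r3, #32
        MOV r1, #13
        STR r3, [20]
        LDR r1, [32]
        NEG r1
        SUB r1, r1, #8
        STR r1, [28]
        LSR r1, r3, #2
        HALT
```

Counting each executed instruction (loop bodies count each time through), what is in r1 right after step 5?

r3=32
r1=13
STR r3, [20] → M[20]=32
r1=M[32]=40
r1=-(40)=-40
After step 5: r1 = -40.

-40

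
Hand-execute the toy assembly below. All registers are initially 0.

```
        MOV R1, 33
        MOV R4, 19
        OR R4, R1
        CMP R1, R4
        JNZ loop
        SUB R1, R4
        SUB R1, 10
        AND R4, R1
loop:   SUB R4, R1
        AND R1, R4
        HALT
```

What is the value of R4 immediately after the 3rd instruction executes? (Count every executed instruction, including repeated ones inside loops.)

51

after MOV R1, 33: R1=33
after MOV R4, 19: R4=19
after OR R4, R1: R4=19|33=51
After step 3: R4 = 51.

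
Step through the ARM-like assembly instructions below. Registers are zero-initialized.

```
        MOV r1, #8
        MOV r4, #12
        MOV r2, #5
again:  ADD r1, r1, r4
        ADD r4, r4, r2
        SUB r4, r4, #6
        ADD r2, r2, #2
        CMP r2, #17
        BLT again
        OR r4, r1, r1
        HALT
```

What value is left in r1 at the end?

105

r1=8
r4=12
r2=5
r1=8+12=20
r4=12+5=17
r4=17-6=11
r2=5+2=7
CMP r2, #17  (cmp 7,17)
BLT again: taken
r1=20+11=31
r4=11+7=18
r4=18-6=12
r2=7+2=9
CMP r2, #17  (cmp 9,17)
BLT again: taken
r1=31+12=43
r4=12+9=21
r4=21-6=15
r2=9+2=11
CMP r2, #17  (cmp 11,17)
BLT again: taken
r1=43+15=58
r4=15+11=26
r4=26-6=20
r2=11+2=13
CMP r2, #17  (cmp 13,17)
BLT again: taken
r1=58+20=78
r4=20+13=33
r4=33-6=27
r2=13+2=15
CMP r2, #17  (cmp 15,17)
BLT again: taken
r1=78+27=105
r4=27+15=42
r4=42-6=36
r2=15+2=17
CMP r2, #17  (cmp 17,17)
BLT again: not taken
r4=105|105=105
halt.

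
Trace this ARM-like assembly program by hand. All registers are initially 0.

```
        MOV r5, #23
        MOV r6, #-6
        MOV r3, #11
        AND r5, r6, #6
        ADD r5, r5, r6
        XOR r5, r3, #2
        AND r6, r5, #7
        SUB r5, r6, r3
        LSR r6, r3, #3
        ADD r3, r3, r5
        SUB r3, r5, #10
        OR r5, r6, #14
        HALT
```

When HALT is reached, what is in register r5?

15

after MOV r5, #23: r5=23
after MOV r6, #-6: r6=-6
after MOV r3, #11: r3=11
after AND r5, r6, #6: r5=(-6)&6=2
after ADD r5, r5, r6: r5=2+(-6)=-4
after XOR r5, r3, #2: r5=11^2=9
after AND r6, r5, #7: r6=9&7=1
after SUB r5, r6, r3: r5=1-11=-10
after LSR r6, r3, #3: r6=11>>3=1
after ADD r3, r3, r5: r3=11+(-10)=1
after SUB r3, r5, #10: r3=(-10)-10=-20
after OR r5, r6, #14: r5=1|14=15
halt.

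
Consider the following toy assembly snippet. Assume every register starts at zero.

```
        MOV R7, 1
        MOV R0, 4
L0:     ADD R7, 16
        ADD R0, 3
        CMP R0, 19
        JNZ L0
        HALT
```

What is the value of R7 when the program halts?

81

after MOV R7, 1: R7=1
after MOV R0, 4: R0=4
after ADD R7, 16: R7=1+16=17
after ADD R0, 3: R0=4+3=7
CMP R0, 19  (cmp 7,19)
JNZ L0: taken
after ADD R7, 16: R7=17+16=33
after ADD R0, 3: R0=7+3=10
CMP R0, 19  (cmp 10,19)
JNZ L0: taken
after ADD R7, 16: R7=33+16=49
after ADD R0, 3: R0=10+3=13
CMP R0, 19  (cmp 13,19)
JNZ L0: taken
after ADD R7, 16: R7=49+16=65
after ADD R0, 3: R0=13+3=16
CMP R0, 19  (cmp 16,19)
JNZ L0: taken
after ADD R7, 16: R7=65+16=81
after ADD R0, 3: R0=16+3=19
CMP R0, 19  (cmp 19,19)
JNZ L0: not taken
halt.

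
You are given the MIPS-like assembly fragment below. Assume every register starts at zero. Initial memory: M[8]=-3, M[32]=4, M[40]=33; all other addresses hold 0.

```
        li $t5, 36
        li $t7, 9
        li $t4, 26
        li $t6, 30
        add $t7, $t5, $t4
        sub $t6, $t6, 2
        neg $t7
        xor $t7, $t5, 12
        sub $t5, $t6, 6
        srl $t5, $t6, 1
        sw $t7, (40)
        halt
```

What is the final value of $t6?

28

li $t5, 36 → $t5=36
li $t7, 9 → $t7=9
li $t4, 26 → $t4=26
li $t6, 30 → $t6=30
add $t7, $t5, $t4 → $t7=36+26=62
sub $t6, $t6, 2 → $t6=30-2=28
neg $t7 → $t7=-(62)=-62
xor $t7, $t5, 12 → $t7=36^12=40
sub $t5, $t6, 6 → $t5=28-6=22
srl $t5, $t6, 1 → $t5=28>>1=14
sw $t7, (40) → M[40]=40
halt.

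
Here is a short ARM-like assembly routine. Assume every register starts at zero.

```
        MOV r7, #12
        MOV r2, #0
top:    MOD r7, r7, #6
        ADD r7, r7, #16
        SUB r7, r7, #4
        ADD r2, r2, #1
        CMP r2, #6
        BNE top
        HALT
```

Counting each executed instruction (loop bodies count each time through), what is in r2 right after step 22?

3

after MOV r7, #12: r7=12
after MOV r2, #0: r2=0
after MOD r7, r7, #6: r7=12%6=0
after ADD r7, r7, #16: r7=0+16=16
after SUB r7, r7, #4: r7=16-4=12
after ADD r2, r2, #1: r2=0+1=1
CMP r2, #6  (cmp 1,6)
BNE top: taken
after MOD r7, r7, #6: r7=12%6=0
after ADD r7, r7, #16: r7=0+16=16
after SUB r7, r7, #4: r7=16-4=12
after ADD r2, r2, #1: r2=1+1=2
CMP r2, #6  (cmp 2,6)
BNE top: taken
after MOD r7, r7, #6: r7=12%6=0
after ADD r7, r7, #16: r7=0+16=16
after SUB r7, r7, #4: r7=16-4=12
after ADD r2, r2, #1: r2=2+1=3
CMP r2, #6  (cmp 3,6)
BNE top: taken
after MOD r7, r7, #6: r7=12%6=0
after ADD r7, r7, #16: r7=0+16=16
After step 22: r2 = 3.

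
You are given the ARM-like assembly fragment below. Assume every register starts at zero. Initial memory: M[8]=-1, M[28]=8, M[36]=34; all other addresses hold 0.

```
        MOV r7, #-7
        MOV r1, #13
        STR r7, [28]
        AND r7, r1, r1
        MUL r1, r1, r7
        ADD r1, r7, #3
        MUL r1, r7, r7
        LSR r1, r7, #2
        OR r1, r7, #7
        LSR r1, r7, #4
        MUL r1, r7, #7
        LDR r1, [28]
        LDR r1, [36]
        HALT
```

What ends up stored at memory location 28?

r7=-7
r1=13
STR r7, [28] → M[28]=-7
r7=13&13=13
r1=13*13=169
r1=13+3=16
r1=13*13=169
r1=13>>2=3
r1=13|7=15
r1=13>>4=0
r1=13*7=91
r1=M[28]=-7
r1=M[36]=34
halt.

-7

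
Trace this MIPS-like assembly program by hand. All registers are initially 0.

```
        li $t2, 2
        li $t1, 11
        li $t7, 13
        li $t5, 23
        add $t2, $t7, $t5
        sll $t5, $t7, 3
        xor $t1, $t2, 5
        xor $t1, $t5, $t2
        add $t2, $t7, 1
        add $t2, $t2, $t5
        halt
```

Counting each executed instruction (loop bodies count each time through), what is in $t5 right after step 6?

li $t2, 2 → $t2=2
li $t1, 11 → $t1=11
li $t7, 13 → $t7=13
li $t5, 23 → $t5=23
add $t2, $t7, $t5 → $t2=13+23=36
sll $t5, $t7, 3 → $t5=13<<3=104
After step 6: $t5 = 104.

104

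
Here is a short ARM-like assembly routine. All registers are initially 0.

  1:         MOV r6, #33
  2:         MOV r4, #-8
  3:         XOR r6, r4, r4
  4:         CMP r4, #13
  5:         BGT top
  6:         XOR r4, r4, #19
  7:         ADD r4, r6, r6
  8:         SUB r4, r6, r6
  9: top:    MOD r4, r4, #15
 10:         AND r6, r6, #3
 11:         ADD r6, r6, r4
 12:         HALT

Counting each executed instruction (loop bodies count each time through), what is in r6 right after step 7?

0

after MOV r6, #33: r6=33
after MOV r4, #-8: r4=-8
after XOR r6, r4, r4: r6=(-8)^(-8)=0
CMP r4, #13  (cmp -8,13)
BGT top: not taken
after XOR r4, r4, #19: r4=(-8)^19=-21
after ADD r4, r6, r6: r4=0+0=0
After step 7: r6 = 0.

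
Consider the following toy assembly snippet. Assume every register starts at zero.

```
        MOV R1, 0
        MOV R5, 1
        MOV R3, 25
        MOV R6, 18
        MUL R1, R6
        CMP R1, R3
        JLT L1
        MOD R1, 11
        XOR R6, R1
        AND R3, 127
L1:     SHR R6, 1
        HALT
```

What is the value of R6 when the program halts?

MOV R1, 0 → R1=0
MOV R5, 1 → R5=1
MOV R3, 25 → R3=25
MOV R6, 18 → R6=18
MUL R1, R6 → R1=0*18=0
CMP R1, R3  (cmp 0,25)
JLT L1: taken
SHR R6, 1 → R6=18>>1=9
halt.

9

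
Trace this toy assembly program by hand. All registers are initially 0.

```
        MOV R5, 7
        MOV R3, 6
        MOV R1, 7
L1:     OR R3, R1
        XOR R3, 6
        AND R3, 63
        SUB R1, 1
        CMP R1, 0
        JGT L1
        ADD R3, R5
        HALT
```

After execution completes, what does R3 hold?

after MOV R5, 7: R5=7
after MOV R3, 6: R3=6
after MOV R1, 7: R1=7
after OR R3, R1: R3=6|7=7
after XOR R3, 6: R3=7^6=1
after AND R3, 63: R3=1&63=1
after SUB R1, 1: R1=7-1=6
CMP R1, 0  (cmp 6,0)
JGT L1: taken
after OR R3, R1: R3=1|6=7
after XOR R3, 6: R3=7^6=1
after AND R3, 63: R3=1&63=1
after SUB R1, 1: R1=6-1=5
CMP R1, 0  (cmp 5,0)
JGT L1: taken
after OR R3, R1: R3=1|5=5
after XOR R3, 6: R3=5^6=3
after AND R3, 63: R3=3&63=3
after SUB R1, 1: R1=5-1=4
CMP R1, 0  (cmp 4,0)
JGT L1: taken
after OR R3, R1: R3=3|4=7
after XOR R3, 6: R3=7^6=1
after AND R3, 63: R3=1&63=1
after SUB R1, 1: R1=4-1=3
CMP R1, 0  (cmp 3,0)
JGT L1: taken
after OR R3, R1: R3=1|3=3
after XOR R3, 6: R3=3^6=5
after AND R3, 63: R3=5&63=5
after SUB R1, 1: R1=3-1=2
CMP R1, 0  (cmp 2,0)
JGT L1: taken
after OR R3, R1: R3=5|2=7
after XOR R3, 6: R3=7^6=1
after AND R3, 63: R3=1&63=1
after SUB R1, 1: R1=2-1=1
CMP R1, 0  (cmp 1,0)
JGT L1: taken
after OR R3, R1: R3=1|1=1
after XOR R3, 6: R3=1^6=7
after AND R3, 63: R3=7&63=7
after SUB R1, 1: R1=1-1=0
CMP R1, 0  (cmp 0,0)
JGT L1: not taken
after ADD R3, R5: R3=7+7=14
halt.

14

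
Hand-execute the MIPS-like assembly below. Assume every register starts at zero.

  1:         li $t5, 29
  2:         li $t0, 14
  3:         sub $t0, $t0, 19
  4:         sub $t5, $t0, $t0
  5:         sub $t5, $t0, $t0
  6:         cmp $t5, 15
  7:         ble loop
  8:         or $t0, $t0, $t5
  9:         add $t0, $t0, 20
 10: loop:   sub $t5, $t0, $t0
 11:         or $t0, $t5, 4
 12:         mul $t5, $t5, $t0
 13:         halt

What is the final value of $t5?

0

$t5=29
$t0=14
$t0=14-19=-5
$t5=(-5)-(-5)=0
$t5=(-5)-(-5)=0
cmp $t5, 15  (cmp 0,15)
ble loop: taken
$t5=(-5)-(-5)=0
$t0=0|4=4
$t5=0*4=0
halt.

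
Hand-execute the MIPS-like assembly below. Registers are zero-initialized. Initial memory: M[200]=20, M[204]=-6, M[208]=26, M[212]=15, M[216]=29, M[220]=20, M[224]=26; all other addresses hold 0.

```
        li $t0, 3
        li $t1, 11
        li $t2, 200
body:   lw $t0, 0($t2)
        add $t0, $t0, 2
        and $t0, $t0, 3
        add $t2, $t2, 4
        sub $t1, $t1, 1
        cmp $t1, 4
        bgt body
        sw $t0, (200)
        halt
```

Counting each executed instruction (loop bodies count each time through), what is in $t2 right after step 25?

212

after li $t0, 3: $t0=3
after li $t1, 11: $t1=11
after li $t2, 200: $t2=200
after lw $t0, 0($t2): $t0=M[200]=20
after add $t0, $t0, 2: $t0=20+2=22
after and $t0, $t0, 3: $t0=22&3=2
after add $t2, $t2, 4: $t2=200+4=204
after sub $t1, $t1, 1: $t1=11-1=10
cmp $t1, 4  (cmp 10,4)
bgt body: taken
after lw $t0, 0($t2): $t0=M[204]=-6
after add $t0, $t0, 2: $t0=(-6)+2=-4
after and $t0, $t0, 3: $t0=(-4)&3=0
after add $t2, $t2, 4: $t2=204+4=208
after sub $t1, $t1, 1: $t1=10-1=9
cmp $t1, 4  (cmp 9,4)
bgt body: taken
after lw $t0, 0($t2): $t0=M[208]=26
after add $t0, $t0, 2: $t0=26+2=28
after and $t0, $t0, 3: $t0=28&3=0
after add $t2, $t2, 4: $t2=208+4=212
after sub $t1, $t1, 1: $t1=9-1=8
cmp $t1, 4  (cmp 8,4)
bgt body: taken
after lw $t0, 0($t2): $t0=M[212]=15
After step 25: $t2 = 212.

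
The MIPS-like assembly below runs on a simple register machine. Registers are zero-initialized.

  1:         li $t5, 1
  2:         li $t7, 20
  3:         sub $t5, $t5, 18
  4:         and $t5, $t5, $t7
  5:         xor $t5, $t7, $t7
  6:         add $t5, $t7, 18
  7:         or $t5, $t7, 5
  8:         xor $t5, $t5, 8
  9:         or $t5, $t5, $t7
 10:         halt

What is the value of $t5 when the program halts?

li $t5, 1 → $t5=1
li $t7, 20 → $t7=20
sub $t5, $t5, 18 → $t5=1-18=-17
and $t5, $t5, $t7 → $t5=(-17)&20=4
xor $t5, $t7, $t7 → $t5=20^20=0
add $t5, $t7, 18 → $t5=20+18=38
or $t5, $t7, 5 → $t5=20|5=21
xor $t5, $t5, 8 → $t5=21^8=29
or $t5, $t5, $t7 → $t5=29|20=29
halt.

29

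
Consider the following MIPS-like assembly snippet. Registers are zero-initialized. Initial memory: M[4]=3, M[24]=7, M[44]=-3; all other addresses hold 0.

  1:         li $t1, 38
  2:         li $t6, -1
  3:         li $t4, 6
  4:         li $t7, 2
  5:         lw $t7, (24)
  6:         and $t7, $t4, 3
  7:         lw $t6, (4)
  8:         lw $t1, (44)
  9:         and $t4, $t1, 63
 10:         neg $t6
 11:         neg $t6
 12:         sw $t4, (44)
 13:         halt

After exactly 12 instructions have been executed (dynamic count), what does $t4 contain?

61

after li $t1, 38: $t1=38
after li $t6, -1: $t6=-1
after li $t4, 6: $t4=6
after li $t7, 2: $t7=2
after lw $t7, (24): $t7=M[24]=7
after and $t7, $t4, 3: $t7=6&3=2
after lw $t6, (4): $t6=M[4]=3
after lw $t1, (44): $t1=M[44]=-3
after and $t4, $t1, 63: $t4=(-3)&63=61
after neg $t6: $t6=-(3)=-3
after neg $t6: $t6=-(-3)=3
sw $t4, (44) → M[44]=61
After step 12: $t4 = 61.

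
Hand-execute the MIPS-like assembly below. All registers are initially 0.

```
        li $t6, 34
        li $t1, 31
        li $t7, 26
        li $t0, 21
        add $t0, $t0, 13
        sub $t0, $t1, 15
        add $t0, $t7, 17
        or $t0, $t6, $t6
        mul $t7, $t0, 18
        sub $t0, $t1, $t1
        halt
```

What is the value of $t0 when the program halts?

0

li $t6, 34 → $t6=34
li $t1, 31 → $t1=31
li $t7, 26 → $t7=26
li $t0, 21 → $t0=21
add $t0, $t0, 13 → $t0=21+13=34
sub $t0, $t1, 15 → $t0=31-15=16
add $t0, $t7, 17 → $t0=26+17=43
or $t0, $t6, $t6 → $t0=34|34=34
mul $t7, $t0, 18 → $t7=34*18=612
sub $t0, $t1, $t1 → $t0=31-31=0
halt.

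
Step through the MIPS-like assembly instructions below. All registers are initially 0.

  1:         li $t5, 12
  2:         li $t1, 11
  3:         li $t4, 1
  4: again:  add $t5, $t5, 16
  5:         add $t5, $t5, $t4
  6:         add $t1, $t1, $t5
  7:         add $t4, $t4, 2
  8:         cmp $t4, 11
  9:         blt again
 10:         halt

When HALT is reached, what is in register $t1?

366

after li $t5, 12: $t5=12
after li $t1, 11: $t1=11
after li $t4, 1: $t4=1
after add $t5, $t5, 16: $t5=12+16=28
after add $t5, $t5, $t4: $t5=28+1=29
after add $t1, $t1, $t5: $t1=11+29=40
after add $t4, $t4, 2: $t4=1+2=3
cmp $t4, 11  (cmp 3,11)
blt again: taken
after add $t5, $t5, 16: $t5=29+16=45
after add $t5, $t5, $t4: $t5=45+3=48
after add $t1, $t1, $t5: $t1=40+48=88
after add $t4, $t4, 2: $t4=3+2=5
cmp $t4, 11  (cmp 5,11)
blt again: taken
after add $t5, $t5, 16: $t5=48+16=64
after add $t5, $t5, $t4: $t5=64+5=69
after add $t1, $t1, $t5: $t1=88+69=157
after add $t4, $t4, 2: $t4=5+2=7
cmp $t4, 11  (cmp 7,11)
blt again: taken
after add $t5, $t5, 16: $t5=69+16=85
after add $t5, $t5, $t4: $t5=85+7=92
after add $t1, $t1, $t5: $t1=157+92=249
after add $t4, $t4, 2: $t4=7+2=9
cmp $t4, 11  (cmp 9,11)
blt again: taken
after add $t5, $t5, 16: $t5=92+16=108
after add $t5, $t5, $t4: $t5=108+9=117
after add $t1, $t1, $t5: $t1=249+117=366
after add $t4, $t4, 2: $t4=9+2=11
cmp $t4, 11  (cmp 11,11)
blt again: not taken
halt.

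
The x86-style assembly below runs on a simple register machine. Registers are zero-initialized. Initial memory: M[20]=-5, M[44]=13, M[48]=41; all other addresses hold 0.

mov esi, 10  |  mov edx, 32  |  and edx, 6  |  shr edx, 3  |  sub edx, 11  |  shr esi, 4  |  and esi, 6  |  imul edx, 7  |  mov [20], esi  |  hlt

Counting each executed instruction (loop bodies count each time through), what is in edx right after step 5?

esi=10
edx=32
edx=32&6=0
edx=0>>3=0
edx=0-11=-11
After step 5: edx = -11.

-11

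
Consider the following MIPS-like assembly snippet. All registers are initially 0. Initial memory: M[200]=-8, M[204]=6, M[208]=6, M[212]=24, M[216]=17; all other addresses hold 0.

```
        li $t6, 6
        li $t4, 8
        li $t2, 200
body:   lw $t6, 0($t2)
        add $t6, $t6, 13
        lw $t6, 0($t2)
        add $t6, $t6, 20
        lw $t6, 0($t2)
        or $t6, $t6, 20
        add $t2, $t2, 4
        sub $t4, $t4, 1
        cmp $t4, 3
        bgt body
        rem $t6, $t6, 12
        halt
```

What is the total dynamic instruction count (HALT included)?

55

after li $t6, 6: $t6=6
after li $t4, 8: $t4=8
after li $t2, 200: $t2=200
after lw $t6, 0($t2): $t6=M[200]=-8
after add $t6, $t6, 13: $t6=(-8)+13=5
after lw $t6, 0($t2): $t6=M[200]=-8
after add $t6, $t6, 20: $t6=(-8)+20=12
after lw $t6, 0($t2): $t6=M[200]=-8
after or $t6, $t6, 20: $t6=(-8)|20=-4
after add $t2, $t2, 4: $t2=200+4=204
after sub $t4, $t4, 1: $t4=8-1=7
cmp $t4, 3  (cmp 7,3)
bgt body: taken
after lw $t6, 0($t2): $t6=M[204]=6
after add $t6, $t6, 13: $t6=6+13=19
after lw $t6, 0($t2): $t6=M[204]=6
after add $t6, $t6, 20: $t6=6+20=26
after lw $t6, 0($t2): $t6=M[204]=6
after or $t6, $t6, 20: $t6=6|20=22
after add $t2, $t2, 4: $t2=204+4=208
after sub $t4, $t4, 1: $t4=7-1=6
cmp $t4, 3  (cmp 6,3)
bgt body: taken
after lw $t6, 0($t2): $t6=M[208]=6
after add $t6, $t6, 13: $t6=6+13=19
after lw $t6, 0($t2): $t6=M[208]=6
after add $t6, $t6, 20: $t6=6+20=26
after lw $t6, 0($t2): $t6=M[208]=6
after or $t6, $t6, 20: $t6=6|20=22
after add $t2, $t2, 4: $t2=208+4=212
after sub $t4, $t4, 1: $t4=6-1=5
cmp $t4, 3  (cmp 5,3)
bgt body: taken
after lw $t6, 0($t2): $t6=M[212]=24
after add $t6, $t6, 13: $t6=24+13=37
after lw $t6, 0($t2): $t6=M[212]=24
after add $t6, $t6, 20: $t6=24+20=44
after lw $t6, 0($t2): $t6=M[212]=24
after or $t6, $t6, 20: $t6=24|20=28
after add $t2, $t2, 4: $t2=212+4=216
after sub $t4, $t4, 1: $t4=5-1=4
cmp $t4, 3  (cmp 4,3)
bgt body: taken
after lw $t6, 0($t2): $t6=M[216]=17
after add $t6, $t6, 13: $t6=17+13=30
after lw $t6, 0($t2): $t6=M[216]=17
after add $t6, $t6, 20: $t6=17+20=37
after lw $t6, 0($t2): $t6=M[216]=17
after or $t6, $t6, 20: $t6=17|20=21
after add $t2, $t2, 4: $t2=216+4=220
after sub $t4, $t4, 1: $t4=4-1=3
cmp $t4, 3  (cmp 3,3)
bgt body: not taken
after rem $t6, $t6, 12: $t6=21%12=9
halt.
Total executed instructions: 55.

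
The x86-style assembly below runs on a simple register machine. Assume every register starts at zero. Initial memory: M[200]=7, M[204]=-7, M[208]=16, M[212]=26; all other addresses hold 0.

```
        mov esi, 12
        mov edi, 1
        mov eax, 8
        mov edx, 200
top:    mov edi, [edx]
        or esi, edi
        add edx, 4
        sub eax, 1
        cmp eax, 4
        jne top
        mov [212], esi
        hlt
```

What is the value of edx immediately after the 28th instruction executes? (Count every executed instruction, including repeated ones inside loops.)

216

mov esi, 12 → esi=12
mov edi, 1 → edi=1
mov eax, 8 → eax=8
mov edx, 200 → edx=200
mov edi, [edx] → edi=M[200]=7
or esi, edi → esi=12|7=15
add edx, 4 → edx=200+4=204
sub eax, 1 → eax=8-1=7
cmp eax, 4  (cmp 7,4)
jne top: taken
mov edi, [edx] → edi=M[204]=-7
or esi, edi → esi=15|(-7)=-1
add edx, 4 → edx=204+4=208
sub eax, 1 → eax=7-1=6
cmp eax, 4  (cmp 6,4)
jne top: taken
mov edi, [edx] → edi=M[208]=16
or esi, edi → esi=(-1)|16=-1
add edx, 4 → edx=208+4=212
sub eax, 1 → eax=6-1=5
cmp eax, 4  (cmp 5,4)
jne top: taken
mov edi, [edx] → edi=M[212]=26
or esi, edi → esi=(-1)|26=-1
add edx, 4 → edx=212+4=216
sub eax, 1 → eax=5-1=4
cmp eax, 4  (cmp 4,4)
jne top: not taken
After step 28: edx = 216.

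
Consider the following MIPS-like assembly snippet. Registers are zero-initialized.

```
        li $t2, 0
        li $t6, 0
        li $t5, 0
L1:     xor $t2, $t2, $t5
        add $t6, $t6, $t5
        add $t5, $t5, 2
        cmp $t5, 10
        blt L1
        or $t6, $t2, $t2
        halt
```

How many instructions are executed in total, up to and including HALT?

30

li $t2, 0 → $t2=0
li $t6, 0 → $t6=0
li $t5, 0 → $t5=0
xor $t2, $t2, $t5 → $t2=0^0=0
add $t6, $t6, $t5 → $t6=0+0=0
add $t5, $t5, 2 → $t5=0+2=2
cmp $t5, 10  (cmp 2,10)
blt L1: taken
xor $t2, $t2, $t5 → $t2=0^2=2
add $t6, $t6, $t5 → $t6=0+2=2
add $t5, $t5, 2 → $t5=2+2=4
cmp $t5, 10  (cmp 4,10)
blt L1: taken
xor $t2, $t2, $t5 → $t2=2^4=6
add $t6, $t6, $t5 → $t6=2+4=6
add $t5, $t5, 2 → $t5=4+2=6
cmp $t5, 10  (cmp 6,10)
blt L1: taken
xor $t2, $t2, $t5 → $t2=6^6=0
add $t6, $t6, $t5 → $t6=6+6=12
add $t5, $t5, 2 → $t5=6+2=8
cmp $t5, 10  (cmp 8,10)
blt L1: taken
xor $t2, $t2, $t5 → $t2=0^8=8
add $t6, $t6, $t5 → $t6=12+8=20
add $t5, $t5, 2 → $t5=8+2=10
cmp $t5, 10  (cmp 10,10)
blt L1: not taken
or $t6, $t2, $t2 → $t6=8|8=8
halt.
Total executed instructions: 30.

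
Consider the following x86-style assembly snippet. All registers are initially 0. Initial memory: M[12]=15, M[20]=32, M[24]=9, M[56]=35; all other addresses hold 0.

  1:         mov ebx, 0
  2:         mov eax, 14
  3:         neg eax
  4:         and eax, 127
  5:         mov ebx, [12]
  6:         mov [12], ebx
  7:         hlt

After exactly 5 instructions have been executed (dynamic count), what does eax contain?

mov ebx, 0 → ebx=0
mov eax, 14 → eax=14
neg eax → eax=-(14)=-14
and eax, 127 → eax=(-14)&127=114
mov ebx, [12] → ebx=M[12]=15
After step 5: eax = 114.

114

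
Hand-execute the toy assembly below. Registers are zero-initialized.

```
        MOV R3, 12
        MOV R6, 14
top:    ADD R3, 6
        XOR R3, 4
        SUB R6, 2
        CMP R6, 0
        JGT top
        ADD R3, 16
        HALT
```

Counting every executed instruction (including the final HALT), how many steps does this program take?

39

MOV R3, 12 → R3=12
MOV R6, 14 → R6=14
ADD R3, 6 → R3=12+6=18
XOR R3, 4 → R3=18^4=22
SUB R6, 2 → R6=14-2=12
CMP R6, 0  (cmp 12,0)
JGT top: taken
ADD R3, 6 → R3=22+6=28
XOR R3, 4 → R3=28^4=24
SUB R6, 2 → R6=12-2=10
CMP R6, 0  (cmp 10,0)
JGT top: taken
ADD R3, 6 → R3=24+6=30
XOR R3, 4 → R3=30^4=26
SUB R6, 2 → R6=10-2=8
CMP R6, 0  (cmp 8,0)
JGT top: taken
ADD R3, 6 → R3=26+6=32
XOR R3, 4 → R3=32^4=36
SUB R6, 2 → R6=8-2=6
CMP R6, 0  (cmp 6,0)
JGT top: taken
ADD R3, 6 → R3=36+6=42
XOR R3, 4 → R3=42^4=46
SUB R6, 2 → R6=6-2=4
CMP R6, 0  (cmp 4,0)
JGT top: taken
ADD R3, 6 → R3=46+6=52
XOR R3, 4 → R3=52^4=48
SUB R6, 2 → R6=4-2=2
CMP R6, 0  (cmp 2,0)
JGT top: taken
ADD R3, 6 → R3=48+6=54
XOR R3, 4 → R3=54^4=50
SUB R6, 2 → R6=2-2=0
CMP R6, 0  (cmp 0,0)
JGT top: not taken
ADD R3, 16 → R3=50+16=66
halt.
Total executed instructions: 39.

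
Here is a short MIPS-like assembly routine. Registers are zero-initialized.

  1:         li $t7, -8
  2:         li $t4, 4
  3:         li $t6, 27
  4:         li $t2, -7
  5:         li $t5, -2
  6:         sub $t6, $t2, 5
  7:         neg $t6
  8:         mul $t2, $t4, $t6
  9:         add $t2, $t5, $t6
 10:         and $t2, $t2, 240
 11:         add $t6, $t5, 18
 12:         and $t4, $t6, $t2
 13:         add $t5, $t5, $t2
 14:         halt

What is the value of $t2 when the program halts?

$t7=-8
$t4=4
$t6=27
$t2=-7
$t5=-2
$t6=(-7)-5=-12
$t6=-(-12)=12
$t2=4*12=48
$t2=(-2)+12=10
$t2=10&240=0
$t6=(-2)+18=16
$t4=16&0=0
$t5=(-2)+0=-2
halt.

0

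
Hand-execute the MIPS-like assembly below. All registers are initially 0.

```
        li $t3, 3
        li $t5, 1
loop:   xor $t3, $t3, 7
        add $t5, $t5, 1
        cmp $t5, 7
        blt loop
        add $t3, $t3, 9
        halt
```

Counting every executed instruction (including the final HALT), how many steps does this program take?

$t3=3
$t5=1
$t3=3^7=4
$t5=1+1=2
cmp $t5, 7  (cmp 2,7)
blt loop: taken
$t3=4^7=3
$t5=2+1=3
cmp $t5, 7  (cmp 3,7)
blt loop: taken
$t3=3^7=4
$t5=3+1=4
cmp $t5, 7  (cmp 4,7)
blt loop: taken
$t3=4^7=3
$t5=4+1=5
cmp $t5, 7  (cmp 5,7)
blt loop: taken
$t3=3^7=4
$t5=5+1=6
cmp $t5, 7  (cmp 6,7)
blt loop: taken
$t3=4^7=3
$t5=6+1=7
cmp $t5, 7  (cmp 7,7)
blt loop: not taken
$t3=3+9=12
halt.
Total executed instructions: 28.

28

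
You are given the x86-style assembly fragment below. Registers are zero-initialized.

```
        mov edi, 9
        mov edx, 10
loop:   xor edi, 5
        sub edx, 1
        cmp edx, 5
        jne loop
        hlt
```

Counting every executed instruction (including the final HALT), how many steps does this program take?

23

mov edi, 9 → edi=9
mov edx, 10 → edx=10
xor edi, 5 → edi=9^5=12
sub edx, 1 → edx=10-1=9
cmp edx, 5  (cmp 9,5)
jne loop: taken
xor edi, 5 → edi=12^5=9
sub edx, 1 → edx=9-1=8
cmp edx, 5  (cmp 8,5)
jne loop: taken
xor edi, 5 → edi=9^5=12
sub edx, 1 → edx=8-1=7
cmp edx, 5  (cmp 7,5)
jne loop: taken
xor edi, 5 → edi=12^5=9
sub edx, 1 → edx=7-1=6
cmp edx, 5  (cmp 6,5)
jne loop: taken
xor edi, 5 → edi=9^5=12
sub edx, 1 → edx=6-1=5
cmp edx, 5  (cmp 5,5)
jne loop: not taken
halt.
Total executed instructions: 23.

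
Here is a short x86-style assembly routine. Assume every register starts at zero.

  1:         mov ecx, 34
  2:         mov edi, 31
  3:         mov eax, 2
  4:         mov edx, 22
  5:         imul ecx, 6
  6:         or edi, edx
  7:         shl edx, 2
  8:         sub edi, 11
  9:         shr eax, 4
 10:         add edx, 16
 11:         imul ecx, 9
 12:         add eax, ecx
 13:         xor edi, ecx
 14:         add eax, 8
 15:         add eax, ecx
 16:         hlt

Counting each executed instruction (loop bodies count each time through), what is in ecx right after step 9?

ecx=34
edi=31
eax=2
edx=22
ecx=34*6=204
edi=31|22=31
edx=22<<2=88
edi=31-11=20
eax=2>>4=0
After step 9: ecx = 204.

204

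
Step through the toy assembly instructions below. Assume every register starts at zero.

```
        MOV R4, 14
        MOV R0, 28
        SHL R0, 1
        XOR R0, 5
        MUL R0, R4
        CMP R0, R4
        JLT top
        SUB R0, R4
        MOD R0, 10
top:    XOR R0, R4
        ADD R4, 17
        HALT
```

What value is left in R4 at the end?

31

MOV R4, 14 → R4=14
MOV R0, 28 → R0=28
SHL R0, 1 → R0=28<<1=56
XOR R0, 5 → R0=56^5=61
MUL R0, R4 → R0=61*14=854
CMP R0, R4  (cmp 854,14)
JLT top: not taken
SUB R0, R4 → R0=854-14=840
MOD R0, 10 → R0=840%10=0
XOR R0, R4 → R0=0^14=14
ADD R4, 17 → R4=14+17=31
halt.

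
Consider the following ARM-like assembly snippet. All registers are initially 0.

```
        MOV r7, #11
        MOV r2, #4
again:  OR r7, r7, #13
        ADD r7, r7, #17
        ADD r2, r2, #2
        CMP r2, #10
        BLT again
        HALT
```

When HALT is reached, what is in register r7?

r7=11
r2=4
r7=11|13=15
r7=15+17=32
r2=4+2=6
CMP r2, #10  (cmp 6,10)
BLT again: taken
r7=32|13=45
r7=45+17=62
r2=6+2=8
CMP r2, #10  (cmp 8,10)
BLT again: taken
r7=62|13=63
r7=63+17=80
r2=8+2=10
CMP r2, #10  (cmp 10,10)
BLT again: not taken
halt.

80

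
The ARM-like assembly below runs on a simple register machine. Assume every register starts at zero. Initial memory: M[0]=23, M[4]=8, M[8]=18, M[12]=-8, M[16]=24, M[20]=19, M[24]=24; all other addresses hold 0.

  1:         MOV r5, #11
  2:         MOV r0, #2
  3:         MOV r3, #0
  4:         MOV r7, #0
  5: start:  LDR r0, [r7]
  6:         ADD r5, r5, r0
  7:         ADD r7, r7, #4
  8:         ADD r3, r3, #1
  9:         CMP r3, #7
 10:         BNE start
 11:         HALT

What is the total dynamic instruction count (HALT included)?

after MOV r5, #11: r5=11
after MOV r0, #2: r0=2
after MOV r3, #0: r3=0
after MOV r7, #0: r7=0
after LDR r0, [r7]: r0=M[0]=23
after ADD r5, r5, r0: r5=11+23=34
after ADD r7, r7, #4: r7=0+4=4
after ADD r3, r3, #1: r3=0+1=1
CMP r3, #7  (cmp 1,7)
BNE start: taken
after LDR r0, [r7]: r0=M[4]=8
after ADD r5, r5, r0: r5=34+8=42
after ADD r7, r7, #4: r7=4+4=8
after ADD r3, r3, #1: r3=1+1=2
CMP r3, #7  (cmp 2,7)
BNE start: taken
after LDR r0, [r7]: r0=M[8]=18
after ADD r5, r5, r0: r5=42+18=60
after ADD r7, r7, #4: r7=8+4=12
after ADD r3, r3, #1: r3=2+1=3
CMP r3, #7  (cmp 3,7)
BNE start: taken
after LDR r0, [r7]: r0=M[12]=-8
after ADD r5, r5, r0: r5=60+(-8)=52
after ADD r7, r7, #4: r7=12+4=16
after ADD r3, r3, #1: r3=3+1=4
CMP r3, #7  (cmp 4,7)
BNE start: taken
after LDR r0, [r7]: r0=M[16]=24
after ADD r5, r5, r0: r5=52+24=76
after ADD r7, r7, #4: r7=16+4=20
after ADD r3, r3, #1: r3=4+1=5
CMP r3, #7  (cmp 5,7)
BNE start: taken
after LDR r0, [r7]: r0=M[20]=19
after ADD r5, r5, r0: r5=76+19=95
after ADD r7, r7, #4: r7=20+4=24
after ADD r3, r3, #1: r3=5+1=6
CMP r3, #7  (cmp 6,7)
BNE start: taken
after LDR r0, [r7]: r0=M[24]=24
after ADD r5, r5, r0: r5=95+24=119
after ADD r7, r7, #4: r7=24+4=28
after ADD r3, r3, #1: r3=6+1=7
CMP r3, #7  (cmp 7,7)
BNE start: not taken
halt.
Total executed instructions: 47.

47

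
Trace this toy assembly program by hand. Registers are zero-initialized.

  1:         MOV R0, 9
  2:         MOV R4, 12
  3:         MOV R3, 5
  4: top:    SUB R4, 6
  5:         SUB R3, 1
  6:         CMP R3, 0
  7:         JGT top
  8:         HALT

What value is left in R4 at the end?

R0=9
R4=12
R3=5
R4=12-6=6
R3=5-1=4
CMP R3, 0  (cmp 4,0)
JGT top: taken
R4=6-6=0
R3=4-1=3
CMP R3, 0  (cmp 3,0)
JGT top: taken
R4=0-6=-6
R3=3-1=2
CMP R3, 0  (cmp 2,0)
JGT top: taken
R4=(-6)-6=-12
R3=2-1=1
CMP R3, 0  (cmp 1,0)
JGT top: taken
R4=(-12)-6=-18
R3=1-1=0
CMP R3, 0  (cmp 0,0)
JGT top: not taken
halt.

-18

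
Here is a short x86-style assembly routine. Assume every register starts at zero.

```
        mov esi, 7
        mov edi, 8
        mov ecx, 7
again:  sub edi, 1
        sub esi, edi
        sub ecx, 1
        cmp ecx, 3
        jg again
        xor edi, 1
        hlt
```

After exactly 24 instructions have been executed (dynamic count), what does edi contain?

5

esi=7
edi=8
ecx=7
edi=8-1=7
esi=7-7=0
ecx=7-1=6
cmp ecx, 3  (cmp 6,3)
jg again: taken
edi=7-1=6
esi=0-6=-6
ecx=6-1=5
cmp ecx, 3  (cmp 5,3)
jg again: taken
edi=6-1=5
esi=(-6)-5=-11
ecx=5-1=4
cmp ecx, 3  (cmp 4,3)
jg again: taken
edi=5-1=4
esi=(-11)-4=-15
ecx=4-1=3
cmp ecx, 3  (cmp 3,3)
jg again: not taken
edi=4^1=5
After step 24: edi = 5.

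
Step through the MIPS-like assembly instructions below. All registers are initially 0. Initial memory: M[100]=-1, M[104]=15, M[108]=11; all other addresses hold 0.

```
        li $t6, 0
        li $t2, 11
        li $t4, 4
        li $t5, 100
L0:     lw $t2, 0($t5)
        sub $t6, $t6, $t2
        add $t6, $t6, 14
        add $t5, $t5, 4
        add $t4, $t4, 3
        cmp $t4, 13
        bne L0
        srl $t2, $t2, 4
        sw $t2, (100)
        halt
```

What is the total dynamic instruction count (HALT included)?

28

$t6=0
$t2=11
$t4=4
$t5=100
$t2=M[100]=-1
$t6=0-(-1)=1
$t6=1+14=15
$t5=100+4=104
$t4=4+3=7
cmp $t4, 13  (cmp 7,13)
bne L0: taken
$t2=M[104]=15
$t6=15-15=0
$t6=0+14=14
$t5=104+4=108
$t4=7+3=10
cmp $t4, 13  (cmp 10,13)
bne L0: taken
$t2=M[108]=11
$t6=14-11=3
$t6=3+14=17
$t5=108+4=112
$t4=10+3=13
cmp $t4, 13  (cmp 13,13)
bne L0: not taken
$t2=11>>4=0
sw $t2, (100) → M[100]=0
halt.
Total executed instructions: 28.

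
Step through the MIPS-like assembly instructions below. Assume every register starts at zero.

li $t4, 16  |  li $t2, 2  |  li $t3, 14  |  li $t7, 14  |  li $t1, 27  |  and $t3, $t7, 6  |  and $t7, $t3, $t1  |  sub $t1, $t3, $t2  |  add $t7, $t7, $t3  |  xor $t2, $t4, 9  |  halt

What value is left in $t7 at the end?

8

li $t4, 16 → $t4=16
li $t2, 2 → $t2=2
li $t3, 14 → $t3=14
li $t7, 14 → $t7=14
li $t1, 27 → $t1=27
and $t3, $t7, 6 → $t3=14&6=6
and $t7, $t3, $t1 → $t7=6&27=2
sub $t1, $t3, $t2 → $t1=6-2=4
add $t7, $t7, $t3 → $t7=2+6=8
xor $t2, $t4, 9 → $t2=16^9=25
halt.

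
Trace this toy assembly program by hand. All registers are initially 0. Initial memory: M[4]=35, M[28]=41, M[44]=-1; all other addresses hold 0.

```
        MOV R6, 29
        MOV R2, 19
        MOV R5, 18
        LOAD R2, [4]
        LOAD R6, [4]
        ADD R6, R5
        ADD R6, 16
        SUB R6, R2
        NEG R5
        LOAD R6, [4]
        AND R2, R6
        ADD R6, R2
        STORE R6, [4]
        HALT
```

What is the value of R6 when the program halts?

R6=29
R2=19
R5=18
R2=M[4]=35
R6=M[4]=35
R6=35+18=53
R6=53+16=69
R6=69-35=34
R5=-(18)=-18
R6=M[4]=35
R2=35&35=35
R6=35+35=70
STORE R6, [4] → M[4]=70
halt.

70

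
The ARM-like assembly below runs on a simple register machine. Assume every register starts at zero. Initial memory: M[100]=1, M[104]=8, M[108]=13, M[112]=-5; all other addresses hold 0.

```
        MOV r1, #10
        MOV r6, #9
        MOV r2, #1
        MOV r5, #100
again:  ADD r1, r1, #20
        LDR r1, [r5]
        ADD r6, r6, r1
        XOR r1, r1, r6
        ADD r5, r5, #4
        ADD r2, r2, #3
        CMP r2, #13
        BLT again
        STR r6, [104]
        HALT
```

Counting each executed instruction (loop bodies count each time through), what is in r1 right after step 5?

30

MOV r1, #10 → r1=10
MOV r6, #9 → r6=9
MOV r2, #1 → r2=1
MOV r5, #100 → r5=100
ADD r1, r1, #20 → r1=10+20=30
After step 5: r1 = 30.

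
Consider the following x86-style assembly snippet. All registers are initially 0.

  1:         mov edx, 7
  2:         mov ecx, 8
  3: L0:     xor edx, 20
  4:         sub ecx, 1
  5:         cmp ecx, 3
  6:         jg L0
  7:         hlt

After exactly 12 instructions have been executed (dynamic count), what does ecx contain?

after mov edx, 7: edx=7
after mov ecx, 8: ecx=8
after xor edx, 20: edx=7^20=19
after sub ecx, 1: ecx=8-1=7
cmp ecx, 3  (cmp 7,3)
jg L0: taken
after xor edx, 20: edx=19^20=7
after sub ecx, 1: ecx=7-1=6
cmp ecx, 3  (cmp 6,3)
jg L0: taken
after xor edx, 20: edx=7^20=19
after sub ecx, 1: ecx=6-1=5
After step 12: ecx = 5.

5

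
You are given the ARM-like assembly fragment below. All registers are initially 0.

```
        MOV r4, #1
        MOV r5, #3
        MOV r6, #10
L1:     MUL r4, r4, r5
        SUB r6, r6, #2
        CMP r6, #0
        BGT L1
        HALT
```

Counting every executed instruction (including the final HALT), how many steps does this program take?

r4=1
r5=3
r6=10
r4=1*3=3
r6=10-2=8
CMP r6, #0  (cmp 8,0)
BGT L1: taken
r4=3*3=9
r6=8-2=6
CMP r6, #0  (cmp 6,0)
BGT L1: taken
r4=9*3=27
r6=6-2=4
CMP r6, #0  (cmp 4,0)
BGT L1: taken
r4=27*3=81
r6=4-2=2
CMP r6, #0  (cmp 2,0)
BGT L1: taken
r4=81*3=243
r6=2-2=0
CMP r6, #0  (cmp 0,0)
BGT L1: not taken
halt.
Total executed instructions: 24.

24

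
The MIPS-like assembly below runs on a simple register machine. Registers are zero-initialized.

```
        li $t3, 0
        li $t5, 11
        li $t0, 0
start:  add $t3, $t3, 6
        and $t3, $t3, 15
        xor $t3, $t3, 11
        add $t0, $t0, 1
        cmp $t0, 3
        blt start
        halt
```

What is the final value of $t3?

$t3=0
$t5=11
$t0=0
$t3=0+6=6
$t3=6&15=6
$t3=6^11=13
$t0=0+1=1
cmp $t0, 3  (cmp 1,3)
blt start: taken
$t3=13+6=19
$t3=19&15=3
$t3=3^11=8
$t0=1+1=2
cmp $t0, 3  (cmp 2,3)
blt start: taken
$t3=8+6=14
$t3=14&15=14
$t3=14^11=5
$t0=2+1=3
cmp $t0, 3  (cmp 3,3)
blt start: not taken
halt.

5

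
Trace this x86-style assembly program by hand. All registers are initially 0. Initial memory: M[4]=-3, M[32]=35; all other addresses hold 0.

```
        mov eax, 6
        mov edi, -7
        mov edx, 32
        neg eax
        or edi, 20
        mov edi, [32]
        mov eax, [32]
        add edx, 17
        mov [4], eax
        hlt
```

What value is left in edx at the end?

eax=6
edi=-7
edx=32
eax=-(6)=-6
edi=(-7)|20=-3
edi=M[32]=35
eax=M[32]=35
edx=32+17=49
mov [4], eax → M[4]=35
halt.

49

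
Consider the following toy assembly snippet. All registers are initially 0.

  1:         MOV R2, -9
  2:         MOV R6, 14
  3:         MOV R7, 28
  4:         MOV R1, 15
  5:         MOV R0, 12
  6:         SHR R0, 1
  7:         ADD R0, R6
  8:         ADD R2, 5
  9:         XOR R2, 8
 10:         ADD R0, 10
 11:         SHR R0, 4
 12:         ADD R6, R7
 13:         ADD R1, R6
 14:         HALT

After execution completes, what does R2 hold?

-12

after MOV R2, -9: R2=-9
after MOV R6, 14: R6=14
after MOV R7, 28: R7=28
after MOV R1, 15: R1=15
after MOV R0, 12: R0=12
after SHR R0, 1: R0=12>>1=6
after ADD R0, R6: R0=6+14=20
after ADD R2, 5: R2=(-9)+5=-4
after XOR R2, 8: R2=(-4)^8=-12
after ADD R0, 10: R0=20+10=30
after SHR R0, 4: R0=30>>4=1
after ADD R6, R7: R6=14+28=42
after ADD R1, R6: R1=15+42=57
halt.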